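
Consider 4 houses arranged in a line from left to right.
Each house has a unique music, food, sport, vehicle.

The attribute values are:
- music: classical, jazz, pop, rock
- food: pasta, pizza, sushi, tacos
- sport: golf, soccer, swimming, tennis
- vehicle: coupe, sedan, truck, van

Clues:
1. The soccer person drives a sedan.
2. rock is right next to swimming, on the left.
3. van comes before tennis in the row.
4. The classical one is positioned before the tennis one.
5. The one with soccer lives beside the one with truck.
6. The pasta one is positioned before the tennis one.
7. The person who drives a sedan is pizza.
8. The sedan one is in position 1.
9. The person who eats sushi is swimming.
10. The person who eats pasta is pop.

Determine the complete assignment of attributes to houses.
Solution:

House | Music | Food | Sport | Vehicle
--------------------------------------
  1   | rock | pizza | soccer | sedan
  2   | classical | sushi | swimming | truck
  3   | pop | pasta | golf | van
  4   | jazz | tacos | tennis | coupe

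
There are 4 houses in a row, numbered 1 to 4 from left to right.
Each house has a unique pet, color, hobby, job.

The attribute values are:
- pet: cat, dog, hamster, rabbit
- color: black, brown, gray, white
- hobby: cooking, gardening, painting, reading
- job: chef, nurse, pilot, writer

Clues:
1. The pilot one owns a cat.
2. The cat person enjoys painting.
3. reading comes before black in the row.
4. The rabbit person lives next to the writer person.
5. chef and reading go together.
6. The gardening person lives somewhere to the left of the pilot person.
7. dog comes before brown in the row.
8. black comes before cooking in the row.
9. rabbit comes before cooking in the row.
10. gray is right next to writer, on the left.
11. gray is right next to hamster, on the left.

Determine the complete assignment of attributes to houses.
Solution:

House | Pet | Color | Hobby | Job
---------------------------------
  1   | rabbit | gray | reading | chef
  2   | hamster | black | gardening | writer
  3   | dog | white | cooking | nurse
  4   | cat | brown | painting | pilot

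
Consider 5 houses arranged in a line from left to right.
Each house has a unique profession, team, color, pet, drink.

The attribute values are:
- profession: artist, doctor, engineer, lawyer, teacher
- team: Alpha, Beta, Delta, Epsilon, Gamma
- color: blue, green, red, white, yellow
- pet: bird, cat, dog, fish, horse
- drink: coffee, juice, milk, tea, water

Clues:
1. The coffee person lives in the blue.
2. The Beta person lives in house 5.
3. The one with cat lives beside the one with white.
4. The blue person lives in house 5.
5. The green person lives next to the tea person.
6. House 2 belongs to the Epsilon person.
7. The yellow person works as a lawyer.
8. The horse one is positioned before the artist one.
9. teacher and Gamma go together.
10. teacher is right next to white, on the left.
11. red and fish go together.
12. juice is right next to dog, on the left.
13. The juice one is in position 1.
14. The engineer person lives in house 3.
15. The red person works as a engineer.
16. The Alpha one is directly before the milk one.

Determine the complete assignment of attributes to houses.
Solution:

House | Profession | Team | Color | Pet | Drink
-----------------------------------------------
  1   | teacher | Gamma | green | cat | juice
  2   | doctor | Epsilon | white | dog | tea
  3   | engineer | Alpha | red | fish | water
  4   | lawyer | Delta | yellow | horse | milk
  5   | artist | Beta | blue | bird | coffee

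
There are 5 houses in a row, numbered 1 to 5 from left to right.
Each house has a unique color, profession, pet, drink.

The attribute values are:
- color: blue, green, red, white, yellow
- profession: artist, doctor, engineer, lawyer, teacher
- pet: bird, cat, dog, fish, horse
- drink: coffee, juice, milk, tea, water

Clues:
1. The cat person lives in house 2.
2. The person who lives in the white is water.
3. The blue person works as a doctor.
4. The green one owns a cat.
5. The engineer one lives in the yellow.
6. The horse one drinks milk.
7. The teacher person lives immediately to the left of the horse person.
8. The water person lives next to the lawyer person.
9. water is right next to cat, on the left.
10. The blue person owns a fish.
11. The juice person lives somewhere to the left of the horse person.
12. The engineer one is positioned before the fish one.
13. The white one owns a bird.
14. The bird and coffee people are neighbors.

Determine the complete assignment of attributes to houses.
Solution:

House | Color | Profession | Pet | Drink
----------------------------------------
  1   | white | artist | bird | water
  2   | green | lawyer | cat | coffee
  3   | red | teacher | dog | juice
  4   | yellow | engineer | horse | milk
  5   | blue | doctor | fish | tea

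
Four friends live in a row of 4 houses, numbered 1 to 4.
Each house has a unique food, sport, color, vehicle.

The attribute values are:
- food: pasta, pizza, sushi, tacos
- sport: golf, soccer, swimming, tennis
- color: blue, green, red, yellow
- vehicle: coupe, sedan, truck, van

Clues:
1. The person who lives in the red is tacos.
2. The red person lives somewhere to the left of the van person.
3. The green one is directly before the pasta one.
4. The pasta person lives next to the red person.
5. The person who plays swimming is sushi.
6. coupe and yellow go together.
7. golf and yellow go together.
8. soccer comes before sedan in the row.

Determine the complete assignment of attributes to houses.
Solution:

House | Food | Sport | Color | Vehicle
--------------------------------------
  1   | pizza | soccer | green | truck
  2   | pasta | golf | yellow | coupe
  3   | tacos | tennis | red | sedan
  4   | sushi | swimming | blue | van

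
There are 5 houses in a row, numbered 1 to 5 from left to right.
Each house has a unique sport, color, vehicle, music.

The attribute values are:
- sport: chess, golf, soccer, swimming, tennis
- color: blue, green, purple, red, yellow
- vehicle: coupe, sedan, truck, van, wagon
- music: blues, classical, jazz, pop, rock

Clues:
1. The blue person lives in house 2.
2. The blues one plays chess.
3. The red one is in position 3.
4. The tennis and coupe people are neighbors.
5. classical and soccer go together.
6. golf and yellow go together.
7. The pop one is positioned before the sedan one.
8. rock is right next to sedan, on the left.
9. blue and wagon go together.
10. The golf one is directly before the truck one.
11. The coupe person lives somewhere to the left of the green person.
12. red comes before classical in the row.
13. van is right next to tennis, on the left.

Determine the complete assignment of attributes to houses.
Solution:

House | Sport | Color | Vehicle | Music
---------------------------------------
  1   | chess | purple | van | blues
  2   | tennis | blue | wagon | pop
  3   | swimming | red | coupe | rock
  4   | golf | yellow | sedan | jazz
  5   | soccer | green | truck | classical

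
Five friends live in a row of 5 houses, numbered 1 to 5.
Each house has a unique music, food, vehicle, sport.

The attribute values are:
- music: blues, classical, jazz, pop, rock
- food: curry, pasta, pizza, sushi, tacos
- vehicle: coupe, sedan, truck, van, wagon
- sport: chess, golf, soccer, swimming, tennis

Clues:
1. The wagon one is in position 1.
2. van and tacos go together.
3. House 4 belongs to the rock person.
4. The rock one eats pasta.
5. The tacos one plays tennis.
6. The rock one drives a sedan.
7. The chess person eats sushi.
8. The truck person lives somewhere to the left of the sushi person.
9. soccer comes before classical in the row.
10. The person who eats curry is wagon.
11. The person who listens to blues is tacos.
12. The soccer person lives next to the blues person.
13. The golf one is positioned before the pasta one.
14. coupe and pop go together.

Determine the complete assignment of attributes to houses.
Solution:

House | Music | Food | Vehicle | Sport
--------------------------------------
  1   | jazz | curry | wagon | soccer
  2   | blues | tacos | van | tennis
  3   | classical | pizza | truck | golf
  4   | rock | pasta | sedan | swimming
  5   | pop | sushi | coupe | chess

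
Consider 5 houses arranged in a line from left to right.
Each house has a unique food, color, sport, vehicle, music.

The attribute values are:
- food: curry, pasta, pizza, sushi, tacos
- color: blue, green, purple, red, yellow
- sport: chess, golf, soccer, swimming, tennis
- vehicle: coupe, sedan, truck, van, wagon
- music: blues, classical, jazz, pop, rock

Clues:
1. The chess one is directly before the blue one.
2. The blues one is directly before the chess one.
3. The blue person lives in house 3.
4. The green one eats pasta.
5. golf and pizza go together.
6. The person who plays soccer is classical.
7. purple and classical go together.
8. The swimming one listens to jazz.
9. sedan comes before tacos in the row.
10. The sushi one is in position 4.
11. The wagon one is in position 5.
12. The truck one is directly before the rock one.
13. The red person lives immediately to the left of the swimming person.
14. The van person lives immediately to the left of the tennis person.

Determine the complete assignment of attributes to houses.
Solution:

House | Food | Color | Sport | Vehicle | Music
----------------------------------------------
  1   | pizza | yellow | golf | truck | blues
  2   | curry | red | chess | sedan | rock
  3   | tacos | blue | swimming | coupe | jazz
  4   | sushi | purple | soccer | van | classical
  5   | pasta | green | tennis | wagon | pop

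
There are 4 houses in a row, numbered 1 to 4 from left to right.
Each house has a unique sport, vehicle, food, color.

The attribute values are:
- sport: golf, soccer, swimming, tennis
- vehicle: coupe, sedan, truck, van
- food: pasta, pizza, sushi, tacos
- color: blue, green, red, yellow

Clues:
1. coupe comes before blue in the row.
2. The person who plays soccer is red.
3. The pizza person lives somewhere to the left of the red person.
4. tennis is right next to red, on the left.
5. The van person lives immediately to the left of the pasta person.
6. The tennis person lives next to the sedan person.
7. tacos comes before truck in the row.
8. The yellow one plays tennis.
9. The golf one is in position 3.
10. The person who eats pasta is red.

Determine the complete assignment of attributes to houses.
Solution:

House | Sport | Vehicle | Food | Color
--------------------------------------
  1   | tennis | van | pizza | yellow
  2   | soccer | sedan | pasta | red
  3   | golf | coupe | tacos | green
  4   | swimming | truck | sushi | blue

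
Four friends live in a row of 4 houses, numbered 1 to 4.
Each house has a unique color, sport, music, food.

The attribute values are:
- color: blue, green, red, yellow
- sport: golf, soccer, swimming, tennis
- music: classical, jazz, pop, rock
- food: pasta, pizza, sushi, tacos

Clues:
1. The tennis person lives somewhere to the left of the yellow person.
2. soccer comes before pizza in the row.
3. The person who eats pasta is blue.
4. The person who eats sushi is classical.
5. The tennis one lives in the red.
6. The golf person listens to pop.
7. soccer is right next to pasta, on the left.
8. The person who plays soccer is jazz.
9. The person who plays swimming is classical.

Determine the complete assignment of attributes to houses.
Solution:

House | Color | Sport | Music | Food
------------------------------------
  1   | green | soccer | jazz | tacos
  2   | blue | golf | pop | pasta
  3   | red | tennis | rock | pizza
  4   | yellow | swimming | classical | sushi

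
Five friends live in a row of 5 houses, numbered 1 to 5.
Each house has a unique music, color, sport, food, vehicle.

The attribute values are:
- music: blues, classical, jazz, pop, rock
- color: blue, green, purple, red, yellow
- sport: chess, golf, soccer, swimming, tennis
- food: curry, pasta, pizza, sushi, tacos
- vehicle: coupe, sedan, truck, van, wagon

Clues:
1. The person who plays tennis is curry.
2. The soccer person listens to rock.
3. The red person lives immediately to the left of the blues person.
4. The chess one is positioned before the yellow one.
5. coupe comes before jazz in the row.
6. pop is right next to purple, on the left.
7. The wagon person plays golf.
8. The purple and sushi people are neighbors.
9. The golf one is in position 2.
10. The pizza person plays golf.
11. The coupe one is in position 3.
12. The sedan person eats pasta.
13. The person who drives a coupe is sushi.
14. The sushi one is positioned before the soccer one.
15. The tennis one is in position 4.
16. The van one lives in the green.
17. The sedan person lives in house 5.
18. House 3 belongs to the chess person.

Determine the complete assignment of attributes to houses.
Solution:

House | Music | Color | Sport | Food | Vehicle
----------------------------------------------
  1   | pop | red | swimming | tacos | truck
  2   | blues | purple | golf | pizza | wagon
  3   | classical | blue | chess | sushi | coupe
  4   | jazz | green | tennis | curry | van
  5   | rock | yellow | soccer | pasta | sedan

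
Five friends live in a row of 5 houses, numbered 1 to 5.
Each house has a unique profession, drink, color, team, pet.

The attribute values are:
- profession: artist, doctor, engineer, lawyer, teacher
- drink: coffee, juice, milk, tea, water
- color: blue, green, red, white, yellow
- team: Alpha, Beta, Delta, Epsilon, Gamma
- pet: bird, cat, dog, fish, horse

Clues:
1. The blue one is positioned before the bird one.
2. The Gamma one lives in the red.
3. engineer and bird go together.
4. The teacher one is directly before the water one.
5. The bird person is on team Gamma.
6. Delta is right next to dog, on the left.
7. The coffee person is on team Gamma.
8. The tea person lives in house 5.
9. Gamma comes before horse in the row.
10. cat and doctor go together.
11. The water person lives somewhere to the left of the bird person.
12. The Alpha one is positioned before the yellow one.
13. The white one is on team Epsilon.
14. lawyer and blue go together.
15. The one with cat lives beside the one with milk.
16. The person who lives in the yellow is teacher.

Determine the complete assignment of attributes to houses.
Solution:

House | Profession | Drink | Color | Team | Pet
-----------------------------------------------
  1   | doctor | juice | green | Alpha | cat
  2   | teacher | milk | yellow | Delta | fish
  3   | lawyer | water | blue | Beta | dog
  4   | engineer | coffee | red | Gamma | bird
  5   | artist | tea | white | Epsilon | horse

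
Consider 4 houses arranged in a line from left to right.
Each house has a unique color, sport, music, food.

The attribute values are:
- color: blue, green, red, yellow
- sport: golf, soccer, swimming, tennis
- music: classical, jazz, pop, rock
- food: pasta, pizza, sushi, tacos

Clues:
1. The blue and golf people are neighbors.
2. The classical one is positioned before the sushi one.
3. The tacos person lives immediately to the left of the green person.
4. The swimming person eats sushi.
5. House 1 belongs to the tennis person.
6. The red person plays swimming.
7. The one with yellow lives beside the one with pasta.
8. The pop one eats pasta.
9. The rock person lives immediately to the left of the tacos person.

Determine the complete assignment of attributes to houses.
Solution:

House | Color | Sport | Music | Food
------------------------------------
  1   | blue | tennis | rock | pizza
  2   | yellow | golf | classical | tacos
  3   | green | soccer | pop | pasta
  4   | red | swimming | jazz | sushi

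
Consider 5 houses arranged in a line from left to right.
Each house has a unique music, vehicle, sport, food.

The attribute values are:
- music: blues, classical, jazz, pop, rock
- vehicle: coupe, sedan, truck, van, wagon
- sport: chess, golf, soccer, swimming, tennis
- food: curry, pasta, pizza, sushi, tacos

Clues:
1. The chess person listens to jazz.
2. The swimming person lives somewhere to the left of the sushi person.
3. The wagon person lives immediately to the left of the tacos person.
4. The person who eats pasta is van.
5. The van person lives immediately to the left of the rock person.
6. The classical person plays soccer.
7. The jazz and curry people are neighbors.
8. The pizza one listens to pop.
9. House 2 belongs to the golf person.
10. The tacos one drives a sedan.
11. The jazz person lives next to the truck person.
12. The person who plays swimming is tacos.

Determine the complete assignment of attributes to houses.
Solution:

House | Music | Vehicle | Sport | Food
--------------------------------------
  1   | jazz | van | chess | pasta
  2   | rock | truck | golf | curry
  3   | pop | wagon | tennis | pizza
  4   | blues | sedan | swimming | tacos
  5   | classical | coupe | soccer | sushi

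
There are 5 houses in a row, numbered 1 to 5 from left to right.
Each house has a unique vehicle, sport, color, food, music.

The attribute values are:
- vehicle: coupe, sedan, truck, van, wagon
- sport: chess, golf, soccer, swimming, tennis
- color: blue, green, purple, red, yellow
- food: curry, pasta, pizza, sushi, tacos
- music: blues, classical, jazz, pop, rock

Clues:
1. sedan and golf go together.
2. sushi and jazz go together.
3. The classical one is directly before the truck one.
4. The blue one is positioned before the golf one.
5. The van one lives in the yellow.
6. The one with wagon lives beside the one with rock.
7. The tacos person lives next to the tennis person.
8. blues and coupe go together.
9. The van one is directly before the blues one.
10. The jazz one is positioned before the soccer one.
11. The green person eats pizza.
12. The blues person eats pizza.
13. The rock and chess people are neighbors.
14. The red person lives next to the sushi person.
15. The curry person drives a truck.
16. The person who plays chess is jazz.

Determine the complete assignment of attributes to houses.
Solution:

House | Vehicle | Sport | Color | Food | Music
----------------------------------------------
  1   | wagon | swimming | blue | tacos | classical
  2   | truck | tennis | red | curry | rock
  3   | van | chess | yellow | sushi | jazz
  4   | coupe | soccer | green | pizza | blues
  5   | sedan | golf | purple | pasta | pop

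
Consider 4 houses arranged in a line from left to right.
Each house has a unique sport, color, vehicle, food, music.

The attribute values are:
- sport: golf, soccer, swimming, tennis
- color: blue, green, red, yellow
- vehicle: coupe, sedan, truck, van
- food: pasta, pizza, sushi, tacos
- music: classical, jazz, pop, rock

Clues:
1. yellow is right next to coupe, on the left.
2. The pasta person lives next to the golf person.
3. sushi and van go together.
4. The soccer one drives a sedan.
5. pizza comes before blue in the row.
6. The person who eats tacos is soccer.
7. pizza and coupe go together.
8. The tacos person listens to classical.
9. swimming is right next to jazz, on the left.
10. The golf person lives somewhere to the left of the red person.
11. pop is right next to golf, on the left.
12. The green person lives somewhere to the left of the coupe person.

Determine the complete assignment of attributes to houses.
Solution:

House | Sport | Color | Vehicle | Food | Music
----------------------------------------------
  1   | swimming | green | truck | pasta | pop
  2   | golf | yellow | van | sushi | jazz
  3   | tennis | red | coupe | pizza | rock
  4   | soccer | blue | sedan | tacos | classical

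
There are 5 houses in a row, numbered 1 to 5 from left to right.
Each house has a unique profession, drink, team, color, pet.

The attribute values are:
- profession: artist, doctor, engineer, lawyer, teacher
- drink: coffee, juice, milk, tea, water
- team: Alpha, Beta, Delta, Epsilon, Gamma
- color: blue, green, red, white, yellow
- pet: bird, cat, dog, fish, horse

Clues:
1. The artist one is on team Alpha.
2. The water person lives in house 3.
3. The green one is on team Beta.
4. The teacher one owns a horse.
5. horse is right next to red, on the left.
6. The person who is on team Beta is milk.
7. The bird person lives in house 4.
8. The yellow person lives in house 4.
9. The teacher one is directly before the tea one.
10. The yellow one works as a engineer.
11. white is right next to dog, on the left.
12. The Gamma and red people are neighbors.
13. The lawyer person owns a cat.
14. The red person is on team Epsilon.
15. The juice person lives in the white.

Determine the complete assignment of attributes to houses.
Solution:

House | Profession | Drink | Team | Color | Pet
-----------------------------------------------
  1   | teacher | juice | Gamma | white | horse
  2   | doctor | tea | Epsilon | red | dog
  3   | artist | water | Alpha | blue | fish
  4   | engineer | coffee | Delta | yellow | bird
  5   | lawyer | milk | Beta | green | cat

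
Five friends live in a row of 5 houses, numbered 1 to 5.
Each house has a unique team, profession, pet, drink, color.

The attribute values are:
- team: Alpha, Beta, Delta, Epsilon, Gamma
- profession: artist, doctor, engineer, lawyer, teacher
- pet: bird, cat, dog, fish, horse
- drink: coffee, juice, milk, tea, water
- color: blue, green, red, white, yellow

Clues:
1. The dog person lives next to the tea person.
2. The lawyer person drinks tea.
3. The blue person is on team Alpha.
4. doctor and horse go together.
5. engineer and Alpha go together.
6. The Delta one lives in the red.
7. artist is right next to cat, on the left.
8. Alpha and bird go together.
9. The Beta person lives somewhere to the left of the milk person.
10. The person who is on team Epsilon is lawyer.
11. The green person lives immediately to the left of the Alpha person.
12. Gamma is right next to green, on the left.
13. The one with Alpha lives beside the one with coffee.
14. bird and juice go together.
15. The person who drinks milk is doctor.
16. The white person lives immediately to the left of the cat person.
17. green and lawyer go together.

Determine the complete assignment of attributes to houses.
Solution:

House | Team | Profession | Pet | Drink | Color
-----------------------------------------------
  1   | Gamma | artist | dog | water | white
  2   | Epsilon | lawyer | cat | tea | green
  3   | Alpha | engineer | bird | juice | blue
  4   | Beta | teacher | fish | coffee | yellow
  5   | Delta | doctor | horse | milk | red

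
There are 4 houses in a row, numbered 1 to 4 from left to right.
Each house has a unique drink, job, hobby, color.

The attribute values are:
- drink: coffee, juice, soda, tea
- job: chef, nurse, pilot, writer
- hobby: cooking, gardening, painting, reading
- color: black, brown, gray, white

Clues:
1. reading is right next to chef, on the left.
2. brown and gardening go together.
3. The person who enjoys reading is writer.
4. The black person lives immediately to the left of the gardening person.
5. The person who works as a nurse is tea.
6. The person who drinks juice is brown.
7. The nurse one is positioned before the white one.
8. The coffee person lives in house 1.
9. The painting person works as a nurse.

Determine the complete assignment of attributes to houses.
Solution:

House | Drink | Job | Hobby | Color
-----------------------------------
  1   | coffee | writer | reading | black
  2   | juice | chef | gardening | brown
  3   | tea | nurse | painting | gray
  4   | soda | pilot | cooking | white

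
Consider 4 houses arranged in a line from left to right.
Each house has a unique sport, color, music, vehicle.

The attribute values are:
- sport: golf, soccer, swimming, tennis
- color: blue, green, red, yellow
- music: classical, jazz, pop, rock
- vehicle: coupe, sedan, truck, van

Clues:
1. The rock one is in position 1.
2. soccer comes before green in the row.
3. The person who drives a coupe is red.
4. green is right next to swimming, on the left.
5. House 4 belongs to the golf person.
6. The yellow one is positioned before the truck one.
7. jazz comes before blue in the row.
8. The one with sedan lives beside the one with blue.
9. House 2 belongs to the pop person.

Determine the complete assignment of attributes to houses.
Solution:

House | Sport | Color | Music | Vehicle
---------------------------------------
  1   | soccer | red | rock | coupe
  2   | tennis | green | pop | van
  3   | swimming | yellow | jazz | sedan
  4   | golf | blue | classical | truck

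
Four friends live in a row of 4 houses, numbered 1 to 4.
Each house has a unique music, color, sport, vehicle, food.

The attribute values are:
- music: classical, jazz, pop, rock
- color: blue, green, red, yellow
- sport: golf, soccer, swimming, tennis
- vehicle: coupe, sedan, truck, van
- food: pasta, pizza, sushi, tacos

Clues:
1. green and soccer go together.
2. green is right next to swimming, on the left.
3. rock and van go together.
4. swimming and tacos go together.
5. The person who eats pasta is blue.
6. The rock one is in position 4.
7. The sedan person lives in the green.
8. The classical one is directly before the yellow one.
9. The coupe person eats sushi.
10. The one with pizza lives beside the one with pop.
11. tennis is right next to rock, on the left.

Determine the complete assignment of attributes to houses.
Solution:

House | Music | Color | Sport | Vehicle | Food
----------------------------------------------
  1   | classical | green | soccer | sedan | pizza
  2   | pop | yellow | swimming | truck | tacos
  3   | jazz | red | tennis | coupe | sushi
  4   | rock | blue | golf | van | pasta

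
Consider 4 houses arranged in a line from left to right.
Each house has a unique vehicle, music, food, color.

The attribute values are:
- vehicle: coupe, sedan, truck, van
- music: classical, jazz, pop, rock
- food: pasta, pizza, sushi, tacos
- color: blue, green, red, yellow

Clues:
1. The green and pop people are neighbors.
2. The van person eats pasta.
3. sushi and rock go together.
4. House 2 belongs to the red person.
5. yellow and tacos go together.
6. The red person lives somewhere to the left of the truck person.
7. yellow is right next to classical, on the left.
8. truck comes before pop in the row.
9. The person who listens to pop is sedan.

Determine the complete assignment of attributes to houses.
Solution:

House | Vehicle | Music | Food | Color
--------------------------------------
  1   | coupe | jazz | tacos | yellow
  2   | van | classical | pasta | red
  3   | truck | rock | sushi | green
  4   | sedan | pop | pizza | blue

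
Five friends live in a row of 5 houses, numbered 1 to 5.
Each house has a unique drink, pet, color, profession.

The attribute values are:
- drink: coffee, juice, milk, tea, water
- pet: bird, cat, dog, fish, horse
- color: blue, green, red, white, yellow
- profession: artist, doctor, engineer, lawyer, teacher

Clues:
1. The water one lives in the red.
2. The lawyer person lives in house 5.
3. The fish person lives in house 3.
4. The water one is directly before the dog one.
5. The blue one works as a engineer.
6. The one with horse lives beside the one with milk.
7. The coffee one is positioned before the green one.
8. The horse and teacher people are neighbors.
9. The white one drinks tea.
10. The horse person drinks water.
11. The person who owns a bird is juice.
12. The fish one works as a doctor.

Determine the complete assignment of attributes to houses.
Solution:

House | Drink | Pet | Color | Profession
----------------------------------------
  1   | water | horse | red | artist
  2   | milk | dog | yellow | teacher
  3   | tea | fish | white | doctor
  4   | coffee | cat | blue | engineer
  5   | juice | bird | green | lawyer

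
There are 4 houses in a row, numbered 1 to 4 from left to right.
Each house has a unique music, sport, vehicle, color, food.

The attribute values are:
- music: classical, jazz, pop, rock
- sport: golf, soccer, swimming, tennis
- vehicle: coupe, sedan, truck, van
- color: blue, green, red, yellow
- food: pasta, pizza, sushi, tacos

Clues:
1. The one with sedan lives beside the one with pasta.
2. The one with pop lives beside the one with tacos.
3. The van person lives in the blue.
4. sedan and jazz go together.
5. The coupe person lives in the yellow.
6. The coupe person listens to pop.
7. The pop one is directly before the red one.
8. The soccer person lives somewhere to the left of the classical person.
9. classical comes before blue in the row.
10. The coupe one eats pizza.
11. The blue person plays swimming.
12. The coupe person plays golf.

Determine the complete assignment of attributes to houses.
Solution:

House | Music | Sport | Vehicle | Color | Food
----------------------------------------------
  1   | pop | golf | coupe | yellow | pizza
  2   | jazz | soccer | sedan | red | tacos
  3   | classical | tennis | truck | green | pasta
  4   | rock | swimming | van | blue | sushi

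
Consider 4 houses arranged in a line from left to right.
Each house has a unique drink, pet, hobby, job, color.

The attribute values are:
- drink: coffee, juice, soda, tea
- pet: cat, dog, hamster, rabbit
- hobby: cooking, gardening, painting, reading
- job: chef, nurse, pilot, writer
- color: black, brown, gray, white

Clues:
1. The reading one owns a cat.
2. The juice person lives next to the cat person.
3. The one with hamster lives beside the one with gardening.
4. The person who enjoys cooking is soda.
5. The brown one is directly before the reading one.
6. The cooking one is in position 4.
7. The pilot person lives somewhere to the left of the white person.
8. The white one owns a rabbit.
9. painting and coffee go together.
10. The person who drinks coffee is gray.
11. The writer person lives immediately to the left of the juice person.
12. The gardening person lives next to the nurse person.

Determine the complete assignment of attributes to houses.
Solution:

House | Drink | Pet | Hobby | Job | Color
-----------------------------------------
  1   | coffee | hamster | painting | writer | gray
  2   | juice | dog | gardening | pilot | brown
  3   | tea | cat | reading | nurse | black
  4   | soda | rabbit | cooking | chef | white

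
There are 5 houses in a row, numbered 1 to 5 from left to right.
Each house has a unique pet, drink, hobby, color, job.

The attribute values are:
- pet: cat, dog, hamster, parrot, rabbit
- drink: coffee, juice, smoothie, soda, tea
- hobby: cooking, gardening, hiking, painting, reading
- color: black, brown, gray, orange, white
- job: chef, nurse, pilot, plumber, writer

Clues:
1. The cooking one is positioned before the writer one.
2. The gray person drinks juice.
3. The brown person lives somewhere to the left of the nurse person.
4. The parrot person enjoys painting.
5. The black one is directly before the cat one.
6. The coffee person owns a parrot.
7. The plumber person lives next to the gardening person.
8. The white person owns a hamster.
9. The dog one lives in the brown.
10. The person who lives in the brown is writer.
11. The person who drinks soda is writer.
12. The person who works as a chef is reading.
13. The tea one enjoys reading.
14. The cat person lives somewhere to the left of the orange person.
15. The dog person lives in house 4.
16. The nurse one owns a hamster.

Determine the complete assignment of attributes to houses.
Solution:

House | Pet | Drink | Hobby | Color | Job
-----------------------------------------
  1   | rabbit | tea | reading | black | chef
  2   | cat | juice | cooking | gray | pilot
  3   | parrot | coffee | painting | orange | plumber
  4   | dog | soda | gardening | brown | writer
  5   | hamster | smoothie | hiking | white | nurse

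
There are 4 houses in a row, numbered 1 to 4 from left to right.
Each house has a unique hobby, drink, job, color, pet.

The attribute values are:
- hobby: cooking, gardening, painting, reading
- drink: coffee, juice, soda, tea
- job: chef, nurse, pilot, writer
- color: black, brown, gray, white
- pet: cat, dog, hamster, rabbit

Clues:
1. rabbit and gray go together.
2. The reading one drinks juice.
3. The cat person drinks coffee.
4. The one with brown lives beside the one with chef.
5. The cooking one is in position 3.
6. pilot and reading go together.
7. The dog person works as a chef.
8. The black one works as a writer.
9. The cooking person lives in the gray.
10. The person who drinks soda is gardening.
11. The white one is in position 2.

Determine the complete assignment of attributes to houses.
Solution:

House | Hobby | Drink | Job | Color | Pet
-----------------------------------------
  1   | reading | juice | pilot | brown | hamster
  2   | gardening | soda | chef | white | dog
  3   | cooking | tea | nurse | gray | rabbit
  4   | painting | coffee | writer | black | cat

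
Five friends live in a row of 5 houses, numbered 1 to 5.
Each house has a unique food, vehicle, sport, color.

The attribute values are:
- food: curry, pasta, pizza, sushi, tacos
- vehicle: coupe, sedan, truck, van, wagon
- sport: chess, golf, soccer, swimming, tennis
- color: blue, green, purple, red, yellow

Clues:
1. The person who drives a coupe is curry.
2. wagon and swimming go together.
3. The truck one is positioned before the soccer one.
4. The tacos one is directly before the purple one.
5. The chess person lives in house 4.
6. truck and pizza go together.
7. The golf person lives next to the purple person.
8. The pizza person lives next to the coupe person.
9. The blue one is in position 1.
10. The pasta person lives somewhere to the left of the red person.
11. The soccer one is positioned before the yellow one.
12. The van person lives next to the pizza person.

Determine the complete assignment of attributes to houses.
Solution:

House | Food | Vehicle | Sport | Color
--------------------------------------
  1   | tacos | van | golf | blue
  2   | pizza | truck | tennis | purple
  3   | curry | coupe | soccer | green
  4   | pasta | sedan | chess | yellow
  5   | sushi | wagon | swimming | red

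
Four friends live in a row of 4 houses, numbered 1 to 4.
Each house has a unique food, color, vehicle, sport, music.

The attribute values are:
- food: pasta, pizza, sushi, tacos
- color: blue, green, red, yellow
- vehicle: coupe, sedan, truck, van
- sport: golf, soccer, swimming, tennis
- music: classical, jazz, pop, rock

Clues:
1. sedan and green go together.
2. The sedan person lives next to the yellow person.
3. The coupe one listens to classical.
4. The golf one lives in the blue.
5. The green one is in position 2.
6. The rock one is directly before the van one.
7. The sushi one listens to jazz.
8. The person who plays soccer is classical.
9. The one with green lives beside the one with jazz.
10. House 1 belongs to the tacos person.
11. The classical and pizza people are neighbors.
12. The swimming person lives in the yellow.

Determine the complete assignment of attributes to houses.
Solution:

House | Food | Color | Vehicle | Sport | Music
----------------------------------------------
  1   | tacos | red | coupe | soccer | classical
  2   | pizza | green | sedan | tennis | rock
  3   | sushi | yellow | van | swimming | jazz
  4   | pasta | blue | truck | golf | pop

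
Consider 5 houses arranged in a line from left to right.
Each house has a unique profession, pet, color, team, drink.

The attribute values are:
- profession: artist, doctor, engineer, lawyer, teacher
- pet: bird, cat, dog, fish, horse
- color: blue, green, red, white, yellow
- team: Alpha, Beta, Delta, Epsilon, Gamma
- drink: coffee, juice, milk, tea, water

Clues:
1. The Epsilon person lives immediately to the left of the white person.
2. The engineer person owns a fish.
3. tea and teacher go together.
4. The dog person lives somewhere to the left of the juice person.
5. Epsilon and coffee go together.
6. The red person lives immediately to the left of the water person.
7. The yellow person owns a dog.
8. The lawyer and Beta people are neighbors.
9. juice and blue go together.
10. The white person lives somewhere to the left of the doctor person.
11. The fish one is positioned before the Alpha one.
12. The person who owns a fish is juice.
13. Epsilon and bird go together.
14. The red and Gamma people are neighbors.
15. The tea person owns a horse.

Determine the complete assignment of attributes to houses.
Solution:

House | Profession | Pet | Color | Team | Drink
-----------------------------------------------
  1   | artist | bird | red | Epsilon | coffee
  2   | lawyer | cat | white | Gamma | water
  3   | doctor | dog | yellow | Beta | milk
  4   | engineer | fish | blue | Delta | juice
  5   | teacher | horse | green | Alpha | tea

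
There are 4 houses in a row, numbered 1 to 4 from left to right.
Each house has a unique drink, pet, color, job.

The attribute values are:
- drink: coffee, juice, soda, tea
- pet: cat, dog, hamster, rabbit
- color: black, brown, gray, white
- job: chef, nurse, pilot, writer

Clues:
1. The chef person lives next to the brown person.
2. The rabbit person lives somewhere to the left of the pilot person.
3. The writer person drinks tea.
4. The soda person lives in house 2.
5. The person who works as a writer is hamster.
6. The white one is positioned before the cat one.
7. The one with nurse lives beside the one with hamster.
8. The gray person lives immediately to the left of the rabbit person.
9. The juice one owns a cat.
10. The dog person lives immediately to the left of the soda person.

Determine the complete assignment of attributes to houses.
Solution:

House | Drink | Pet | Color | Job
---------------------------------
  1   | coffee | dog | gray | chef
  2   | soda | rabbit | brown | nurse
  3   | tea | hamster | white | writer
  4   | juice | cat | black | pilot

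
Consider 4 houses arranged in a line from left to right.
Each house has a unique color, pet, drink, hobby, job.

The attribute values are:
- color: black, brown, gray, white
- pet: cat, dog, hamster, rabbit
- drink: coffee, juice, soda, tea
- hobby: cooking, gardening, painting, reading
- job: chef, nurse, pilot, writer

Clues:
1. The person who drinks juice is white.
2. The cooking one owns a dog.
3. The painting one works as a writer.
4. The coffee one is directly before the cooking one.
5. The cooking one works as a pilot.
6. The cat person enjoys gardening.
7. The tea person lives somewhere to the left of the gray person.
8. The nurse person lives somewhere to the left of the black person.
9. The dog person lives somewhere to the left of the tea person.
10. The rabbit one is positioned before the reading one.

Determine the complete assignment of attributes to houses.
Solution:

House | Color | Pet | Drink | Hobby | Job
-----------------------------------------
  1   | brown | cat | coffee | gardening | nurse
  2   | white | dog | juice | cooking | pilot
  3   | black | rabbit | tea | painting | writer
  4   | gray | hamster | soda | reading | chef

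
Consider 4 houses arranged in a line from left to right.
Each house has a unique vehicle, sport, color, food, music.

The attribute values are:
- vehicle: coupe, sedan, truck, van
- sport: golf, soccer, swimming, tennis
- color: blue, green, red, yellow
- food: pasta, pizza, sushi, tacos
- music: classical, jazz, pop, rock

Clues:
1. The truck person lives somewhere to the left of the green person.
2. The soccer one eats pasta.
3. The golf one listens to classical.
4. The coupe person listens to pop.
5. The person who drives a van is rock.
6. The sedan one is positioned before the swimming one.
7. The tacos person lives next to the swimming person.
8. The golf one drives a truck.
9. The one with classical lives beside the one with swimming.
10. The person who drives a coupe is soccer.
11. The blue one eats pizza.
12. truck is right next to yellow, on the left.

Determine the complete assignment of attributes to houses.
Solution:

House | Vehicle | Sport | Color | Food | Music
----------------------------------------------
  1   | sedan | tennis | blue | pizza | jazz
  2   | truck | golf | red | tacos | classical
  3   | van | swimming | yellow | sushi | rock
  4   | coupe | soccer | green | pasta | pop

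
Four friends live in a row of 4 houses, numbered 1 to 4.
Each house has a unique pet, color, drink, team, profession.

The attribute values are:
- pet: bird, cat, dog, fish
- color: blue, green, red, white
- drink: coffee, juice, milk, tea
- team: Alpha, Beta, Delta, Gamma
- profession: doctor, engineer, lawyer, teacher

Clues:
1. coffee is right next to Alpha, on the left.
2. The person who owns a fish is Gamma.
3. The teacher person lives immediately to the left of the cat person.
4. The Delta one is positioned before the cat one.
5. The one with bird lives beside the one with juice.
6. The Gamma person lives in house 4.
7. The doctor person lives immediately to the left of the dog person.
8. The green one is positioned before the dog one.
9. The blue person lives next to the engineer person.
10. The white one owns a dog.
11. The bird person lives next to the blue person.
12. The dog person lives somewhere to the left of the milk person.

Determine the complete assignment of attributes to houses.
Solution:

House | Pet | Color | Drink | Team | Profession
-----------------------------------------------
  1   | bird | green | coffee | Delta | teacher
  2   | cat | blue | juice | Alpha | doctor
  3   | dog | white | tea | Beta | engineer
  4   | fish | red | milk | Gamma | lawyer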